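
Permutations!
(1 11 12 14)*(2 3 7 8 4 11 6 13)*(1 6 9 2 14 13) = (1 9 2 3 7 8 4 11 12 13 14 6) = [0, 9, 3, 7, 11, 5, 1, 8, 4, 2, 10, 12, 13, 14, 6]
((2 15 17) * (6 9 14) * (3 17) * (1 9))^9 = ((1 9 14 6)(2 15 3 17))^9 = (1 9 14 6)(2 15 3 17)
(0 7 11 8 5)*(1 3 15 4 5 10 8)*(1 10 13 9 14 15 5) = [7, 3, 2, 5, 1, 0, 6, 11, 13, 14, 8, 10, 12, 9, 15, 4] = (0 7 11 10 8 13 9 14 15 4 1 3 5)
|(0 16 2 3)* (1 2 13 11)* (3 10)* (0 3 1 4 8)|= |(0 16 13 11 4 8)(1 2 10)|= 6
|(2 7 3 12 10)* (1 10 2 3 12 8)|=12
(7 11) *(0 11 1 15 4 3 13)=[11, 15, 2, 13, 3, 5, 6, 1, 8, 9, 10, 7, 12, 0, 14, 4]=(0 11 7 1 15 4 3 13)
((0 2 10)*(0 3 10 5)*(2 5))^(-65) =(0 5)(3 10)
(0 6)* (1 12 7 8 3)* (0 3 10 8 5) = (0 6 3 1 12 7 5)(8 10) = [6, 12, 2, 1, 4, 0, 3, 5, 10, 9, 8, 11, 7]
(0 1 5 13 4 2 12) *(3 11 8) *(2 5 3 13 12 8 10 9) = (0 1 3 11 10 9 2 8 13 4 5 12) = [1, 3, 8, 11, 5, 12, 6, 7, 13, 2, 9, 10, 0, 4]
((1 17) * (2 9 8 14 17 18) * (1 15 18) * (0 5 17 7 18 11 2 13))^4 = ((0 5 17 15 11 2 9 8 14 7 18 13))^4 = (0 11 14)(2 7 5)(8 13 15)(9 18 17)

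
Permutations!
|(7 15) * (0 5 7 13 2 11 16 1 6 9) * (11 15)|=|(0 5 7 11 16 1 6 9)(2 15 13)|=24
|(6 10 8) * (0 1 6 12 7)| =7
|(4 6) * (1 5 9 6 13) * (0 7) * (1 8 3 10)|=18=|(0 7)(1 5 9 6 4 13 8 3 10)|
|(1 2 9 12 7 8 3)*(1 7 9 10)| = 6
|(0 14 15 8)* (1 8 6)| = |(0 14 15 6 1 8)| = 6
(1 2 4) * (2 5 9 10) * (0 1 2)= (0 1 5 9 10)(2 4)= [1, 5, 4, 3, 2, 9, 6, 7, 8, 10, 0]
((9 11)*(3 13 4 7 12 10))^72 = (13)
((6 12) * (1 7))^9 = (1 7)(6 12)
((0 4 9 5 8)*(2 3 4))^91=(9)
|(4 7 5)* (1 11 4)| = 5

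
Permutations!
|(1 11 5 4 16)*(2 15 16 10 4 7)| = |(1 11 5 7 2 15 16)(4 10)| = 14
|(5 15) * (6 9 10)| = |(5 15)(6 9 10)| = 6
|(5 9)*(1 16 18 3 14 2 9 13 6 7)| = |(1 16 18 3 14 2 9 5 13 6 7)| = 11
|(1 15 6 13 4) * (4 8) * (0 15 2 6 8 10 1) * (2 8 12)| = |(0 15 12 2 6 13 10 1 8 4)| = 10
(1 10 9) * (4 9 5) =(1 10 5 4 9) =[0, 10, 2, 3, 9, 4, 6, 7, 8, 1, 5]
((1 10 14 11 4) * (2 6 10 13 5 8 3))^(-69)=((1 13 5 8 3 2 6 10 14 11 4))^(-69)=(1 14 2 5 4 10 3 13 11 6 8)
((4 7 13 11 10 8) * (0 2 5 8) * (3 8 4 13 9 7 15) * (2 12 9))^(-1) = (0 10 11 13 8 3 15 4 5 2 7 9 12)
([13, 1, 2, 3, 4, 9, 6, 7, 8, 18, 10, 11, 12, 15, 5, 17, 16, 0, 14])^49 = (0 13 15 17)(5 9 18 14)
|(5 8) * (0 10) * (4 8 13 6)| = 10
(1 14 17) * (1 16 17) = (1 14)(16 17) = [0, 14, 2, 3, 4, 5, 6, 7, 8, 9, 10, 11, 12, 13, 1, 15, 17, 16]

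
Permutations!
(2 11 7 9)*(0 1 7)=[1, 7, 11, 3, 4, 5, 6, 9, 8, 2, 10, 0]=(0 1 7 9 2 11)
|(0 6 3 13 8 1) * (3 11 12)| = |(0 6 11 12 3 13 8 1)| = 8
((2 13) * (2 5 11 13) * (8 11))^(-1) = ((5 8 11 13))^(-1) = (5 13 11 8)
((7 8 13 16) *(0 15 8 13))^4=(0 15 8)(7 13 16)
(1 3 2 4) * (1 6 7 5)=(1 3 2 4 6 7 5)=[0, 3, 4, 2, 6, 1, 7, 5]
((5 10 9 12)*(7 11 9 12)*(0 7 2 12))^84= (0 2)(5 11)(7 12)(9 10)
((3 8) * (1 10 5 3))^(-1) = ((1 10 5 3 8))^(-1) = (1 8 3 5 10)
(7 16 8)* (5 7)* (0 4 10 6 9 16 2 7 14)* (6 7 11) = (0 4 10 7 2 11 6 9 16 8 5 14) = [4, 1, 11, 3, 10, 14, 9, 2, 5, 16, 7, 6, 12, 13, 0, 15, 8]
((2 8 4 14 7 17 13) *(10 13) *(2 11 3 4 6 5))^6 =(2 6)(3 13 17 14)(4 11 10 7)(5 8)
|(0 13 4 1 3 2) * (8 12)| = 6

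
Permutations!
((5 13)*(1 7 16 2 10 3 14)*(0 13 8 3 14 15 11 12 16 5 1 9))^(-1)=((0 13 1 7 5 8 3 15 11 12 16 2 10 14 9))^(-1)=(0 9 14 10 2 16 12 11 15 3 8 5 7 1 13)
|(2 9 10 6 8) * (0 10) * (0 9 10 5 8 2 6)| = 6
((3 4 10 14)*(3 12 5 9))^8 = ((3 4 10 14 12 5 9))^8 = (3 4 10 14 12 5 9)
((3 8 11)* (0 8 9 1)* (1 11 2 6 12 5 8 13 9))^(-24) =((0 13 9 11 3 1)(2 6 12 5 8))^(-24) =(13)(2 6 12 5 8)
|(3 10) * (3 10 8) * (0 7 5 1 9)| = 10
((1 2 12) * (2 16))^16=((1 16 2 12))^16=(16)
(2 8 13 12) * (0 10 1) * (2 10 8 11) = (0 8 13 12 10 1)(2 11) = [8, 0, 11, 3, 4, 5, 6, 7, 13, 9, 1, 2, 10, 12]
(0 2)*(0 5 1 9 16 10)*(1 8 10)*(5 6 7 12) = (0 2 6 7 12 5 8 10)(1 9 16) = [2, 9, 6, 3, 4, 8, 7, 12, 10, 16, 0, 11, 5, 13, 14, 15, 1]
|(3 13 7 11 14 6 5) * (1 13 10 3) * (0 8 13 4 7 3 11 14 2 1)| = |(0 8 13 3 10 11 2 1 4 7 14 6 5)| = 13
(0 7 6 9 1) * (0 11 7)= (1 11 7 6 9)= [0, 11, 2, 3, 4, 5, 9, 6, 8, 1, 10, 7]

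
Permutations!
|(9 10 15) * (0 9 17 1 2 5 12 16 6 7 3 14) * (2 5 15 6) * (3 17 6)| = |(0 9 10 3 14)(1 5 12 16 2 15 6 7 17)| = 45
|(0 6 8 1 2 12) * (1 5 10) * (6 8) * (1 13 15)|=|(0 8 5 10 13 15 1 2 12)|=9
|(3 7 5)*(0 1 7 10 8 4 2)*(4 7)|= 20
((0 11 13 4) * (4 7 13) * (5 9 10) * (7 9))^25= (13)(0 11 4)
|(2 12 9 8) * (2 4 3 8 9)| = 6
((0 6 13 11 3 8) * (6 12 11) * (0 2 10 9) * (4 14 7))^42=((0 12 11 3 8 2 10 9)(4 14 7)(6 13))^42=(14)(0 11 8 10)(2 9 12 3)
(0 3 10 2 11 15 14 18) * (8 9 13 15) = (0 3 10 2 11 8 9 13 15 14 18) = [3, 1, 11, 10, 4, 5, 6, 7, 9, 13, 2, 8, 12, 15, 18, 14, 16, 17, 0]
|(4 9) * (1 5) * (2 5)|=6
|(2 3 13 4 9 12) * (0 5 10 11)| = 12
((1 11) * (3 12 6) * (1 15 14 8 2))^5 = ((1 11 15 14 8 2)(3 12 6))^5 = (1 2 8 14 15 11)(3 6 12)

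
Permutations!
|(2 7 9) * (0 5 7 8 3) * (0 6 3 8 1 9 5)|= |(1 9 2)(3 6)(5 7)|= 6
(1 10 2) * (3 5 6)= (1 10 2)(3 5 6)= [0, 10, 1, 5, 4, 6, 3, 7, 8, 9, 2]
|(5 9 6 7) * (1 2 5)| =|(1 2 5 9 6 7)| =6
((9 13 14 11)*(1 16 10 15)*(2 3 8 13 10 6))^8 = ((1 16 6 2 3 8 13 14 11 9 10 15))^8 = (1 11 3)(2 15 14)(6 10 13)(8 16 9)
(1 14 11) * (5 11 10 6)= [0, 14, 2, 3, 4, 11, 5, 7, 8, 9, 6, 1, 12, 13, 10]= (1 14 10 6 5 11)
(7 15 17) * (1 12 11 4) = (1 12 11 4)(7 15 17) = [0, 12, 2, 3, 1, 5, 6, 15, 8, 9, 10, 4, 11, 13, 14, 17, 16, 7]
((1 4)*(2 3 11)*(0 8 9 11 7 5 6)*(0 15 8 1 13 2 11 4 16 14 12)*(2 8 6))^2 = (0 16 12 1 14)(2 7)(3 5)(4 8)(9 13)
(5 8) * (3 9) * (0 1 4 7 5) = (0 1 4 7 5 8)(3 9) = [1, 4, 2, 9, 7, 8, 6, 5, 0, 3]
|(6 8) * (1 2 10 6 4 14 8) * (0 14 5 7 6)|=10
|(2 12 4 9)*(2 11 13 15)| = 7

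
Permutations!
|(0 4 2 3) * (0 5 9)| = 6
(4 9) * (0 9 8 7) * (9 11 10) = (0 11 10 9 4 8 7) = [11, 1, 2, 3, 8, 5, 6, 0, 7, 4, 9, 10]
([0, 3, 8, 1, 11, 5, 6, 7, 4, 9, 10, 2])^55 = (1 3)(2 11 4 8)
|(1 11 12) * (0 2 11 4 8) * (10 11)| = 8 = |(0 2 10 11 12 1 4 8)|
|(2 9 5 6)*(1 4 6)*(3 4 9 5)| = |(1 9 3 4 6 2 5)| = 7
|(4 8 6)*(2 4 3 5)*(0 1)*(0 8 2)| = 6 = |(0 1 8 6 3 5)(2 4)|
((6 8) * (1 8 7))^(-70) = ((1 8 6 7))^(-70) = (1 6)(7 8)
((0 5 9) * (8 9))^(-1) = (0 9 8 5)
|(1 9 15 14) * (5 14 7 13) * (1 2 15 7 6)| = |(1 9 7 13 5 14 2 15 6)| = 9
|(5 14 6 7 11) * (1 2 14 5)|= |(1 2 14 6 7 11)|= 6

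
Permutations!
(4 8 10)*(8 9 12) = (4 9 12 8 10) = [0, 1, 2, 3, 9, 5, 6, 7, 10, 12, 4, 11, 8]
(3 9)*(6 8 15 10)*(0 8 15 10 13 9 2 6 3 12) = [8, 1, 6, 2, 4, 5, 15, 7, 10, 12, 3, 11, 0, 9, 14, 13] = (0 8 10 3 2 6 15 13 9 12)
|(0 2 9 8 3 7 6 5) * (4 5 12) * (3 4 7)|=|(0 2 9 8 4 5)(6 12 7)|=6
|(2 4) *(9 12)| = |(2 4)(9 12)| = 2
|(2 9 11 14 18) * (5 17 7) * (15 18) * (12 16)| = |(2 9 11 14 15 18)(5 17 7)(12 16)| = 6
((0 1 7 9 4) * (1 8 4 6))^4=(9)(0 8 4)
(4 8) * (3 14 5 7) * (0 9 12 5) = (0 9 12 5 7 3 14)(4 8) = [9, 1, 2, 14, 8, 7, 6, 3, 4, 12, 10, 11, 5, 13, 0]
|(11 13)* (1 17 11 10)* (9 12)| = 10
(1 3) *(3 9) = (1 9 3) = [0, 9, 2, 1, 4, 5, 6, 7, 8, 3]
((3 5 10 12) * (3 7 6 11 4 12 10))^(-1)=((3 5)(4 12 7 6 11))^(-1)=(3 5)(4 11 6 7 12)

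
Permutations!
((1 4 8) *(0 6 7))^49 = ((0 6 7)(1 4 8))^49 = (0 6 7)(1 4 8)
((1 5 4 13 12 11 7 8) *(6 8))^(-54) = ((1 5 4 13 12 11 7 6 8))^(-54) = (13)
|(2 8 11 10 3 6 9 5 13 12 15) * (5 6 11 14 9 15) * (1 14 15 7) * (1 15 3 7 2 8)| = 30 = |(1 14 9 6 2)(3 11 10 7 15 8)(5 13 12)|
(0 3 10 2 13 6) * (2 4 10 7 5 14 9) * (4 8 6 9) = (0 3 7 5 14 4 10 8 6)(2 13 9) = [3, 1, 13, 7, 10, 14, 0, 5, 6, 2, 8, 11, 12, 9, 4]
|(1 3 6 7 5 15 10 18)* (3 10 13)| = |(1 10 18)(3 6 7 5 15 13)| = 6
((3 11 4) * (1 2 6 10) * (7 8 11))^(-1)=(1 10 6 2)(3 4 11 8 7)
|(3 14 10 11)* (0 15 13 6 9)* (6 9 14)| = |(0 15 13 9)(3 6 14 10 11)| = 20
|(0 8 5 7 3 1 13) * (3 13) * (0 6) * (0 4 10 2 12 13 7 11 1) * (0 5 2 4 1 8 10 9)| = 36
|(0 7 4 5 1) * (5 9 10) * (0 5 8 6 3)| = 8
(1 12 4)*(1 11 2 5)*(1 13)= [0, 12, 5, 3, 11, 13, 6, 7, 8, 9, 10, 2, 4, 1]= (1 12 4 11 2 5 13)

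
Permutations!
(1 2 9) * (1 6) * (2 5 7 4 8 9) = [0, 5, 2, 3, 8, 7, 1, 4, 9, 6] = (1 5 7 4 8 9 6)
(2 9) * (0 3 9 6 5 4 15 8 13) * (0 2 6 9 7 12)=[3, 1, 9, 7, 15, 4, 5, 12, 13, 6, 10, 11, 0, 2, 14, 8]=(0 3 7 12)(2 9 6 5 4 15 8 13)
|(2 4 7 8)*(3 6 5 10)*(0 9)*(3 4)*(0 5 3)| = 8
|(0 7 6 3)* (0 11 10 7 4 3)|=7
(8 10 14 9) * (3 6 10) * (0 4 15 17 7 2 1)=[4, 0, 1, 6, 15, 5, 10, 2, 3, 8, 14, 11, 12, 13, 9, 17, 16, 7]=(0 4 15 17 7 2 1)(3 6 10 14 9 8)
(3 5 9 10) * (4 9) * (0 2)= [2, 1, 0, 5, 9, 4, 6, 7, 8, 10, 3]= (0 2)(3 5 4 9 10)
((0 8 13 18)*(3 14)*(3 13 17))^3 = ((0 8 17 3 14 13 18))^3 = (0 3 18 17 13 8 14)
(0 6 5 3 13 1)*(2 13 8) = (0 6 5 3 8 2 13 1) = [6, 0, 13, 8, 4, 3, 5, 7, 2, 9, 10, 11, 12, 1]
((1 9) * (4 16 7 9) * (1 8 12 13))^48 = ((1 4 16 7 9 8 12 13))^48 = (16)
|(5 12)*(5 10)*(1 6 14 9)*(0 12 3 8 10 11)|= 12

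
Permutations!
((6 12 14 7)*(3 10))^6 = (6 14)(7 12)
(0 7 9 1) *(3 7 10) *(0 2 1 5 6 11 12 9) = (0 10 3 7)(1 2)(5 6 11 12 9) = [10, 2, 1, 7, 4, 6, 11, 0, 8, 5, 3, 12, 9]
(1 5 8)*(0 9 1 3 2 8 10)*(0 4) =(0 9 1 5 10 4)(2 8 3) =[9, 5, 8, 2, 0, 10, 6, 7, 3, 1, 4]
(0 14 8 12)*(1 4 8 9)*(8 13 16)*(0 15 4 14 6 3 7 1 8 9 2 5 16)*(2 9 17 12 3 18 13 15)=(0 6 18 13)(1 14 9 8 3 7)(2 5 16 17 12)(4 15)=[6, 14, 5, 7, 15, 16, 18, 1, 3, 8, 10, 11, 2, 0, 9, 4, 17, 12, 13]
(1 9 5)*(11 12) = (1 9 5)(11 12) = [0, 9, 2, 3, 4, 1, 6, 7, 8, 5, 10, 12, 11]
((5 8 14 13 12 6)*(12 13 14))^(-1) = (14)(5 6 12 8)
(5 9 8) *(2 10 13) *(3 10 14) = (2 14 3 10 13)(5 9 8) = [0, 1, 14, 10, 4, 9, 6, 7, 5, 8, 13, 11, 12, 2, 3]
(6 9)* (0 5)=(0 5)(6 9)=[5, 1, 2, 3, 4, 0, 9, 7, 8, 6]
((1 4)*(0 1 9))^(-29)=((0 1 4 9))^(-29)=(0 9 4 1)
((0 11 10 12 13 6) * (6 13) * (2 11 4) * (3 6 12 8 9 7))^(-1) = (13)(0 6 3 7 9 8 10 11 2 4)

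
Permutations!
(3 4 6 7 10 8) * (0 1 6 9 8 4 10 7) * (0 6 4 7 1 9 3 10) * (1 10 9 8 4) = (0 8 9 4 3)(7 10) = [8, 1, 2, 0, 3, 5, 6, 10, 9, 4, 7]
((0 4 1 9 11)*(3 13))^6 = ((0 4 1 9 11)(3 13))^6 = (13)(0 4 1 9 11)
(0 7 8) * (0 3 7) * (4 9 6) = [0, 1, 2, 7, 9, 5, 4, 8, 3, 6] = (3 7 8)(4 9 6)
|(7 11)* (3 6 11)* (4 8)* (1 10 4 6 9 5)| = 10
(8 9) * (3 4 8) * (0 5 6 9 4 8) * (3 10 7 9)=(0 5 6 3 8 4)(7 9 10)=[5, 1, 2, 8, 0, 6, 3, 9, 4, 10, 7]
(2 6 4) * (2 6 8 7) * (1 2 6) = (1 2 8 7 6 4) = [0, 2, 8, 3, 1, 5, 4, 6, 7]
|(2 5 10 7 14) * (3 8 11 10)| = |(2 5 3 8 11 10 7 14)| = 8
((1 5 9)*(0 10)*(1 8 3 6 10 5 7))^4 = ((0 5 9 8 3 6 10)(1 7))^4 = (0 3 5 6 9 10 8)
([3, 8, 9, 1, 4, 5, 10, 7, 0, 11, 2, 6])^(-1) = [8, 3, 10, 0, 4, 5, 11, 7, 1, 2, 6, 9]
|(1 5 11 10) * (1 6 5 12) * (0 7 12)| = |(0 7 12 1)(5 11 10 6)| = 4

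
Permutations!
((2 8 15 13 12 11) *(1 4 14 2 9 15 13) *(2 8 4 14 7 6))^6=(1 9 12 8)(2 7)(4 6)(11 13 14 15)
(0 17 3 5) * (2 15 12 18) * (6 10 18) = (0 17 3 5)(2 15 12 6 10 18) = [17, 1, 15, 5, 4, 0, 10, 7, 8, 9, 18, 11, 6, 13, 14, 12, 16, 3, 2]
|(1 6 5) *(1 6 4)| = |(1 4)(5 6)| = 2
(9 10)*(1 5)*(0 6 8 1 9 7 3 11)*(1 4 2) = (0 6 8 4 2 1 5 9 10 7 3 11) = [6, 5, 1, 11, 2, 9, 8, 3, 4, 10, 7, 0]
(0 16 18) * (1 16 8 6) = (0 8 6 1 16 18) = [8, 16, 2, 3, 4, 5, 1, 7, 6, 9, 10, 11, 12, 13, 14, 15, 18, 17, 0]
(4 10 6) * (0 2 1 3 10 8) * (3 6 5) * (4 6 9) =[2, 9, 1, 10, 8, 3, 6, 7, 0, 4, 5] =(0 2 1 9 4 8)(3 10 5)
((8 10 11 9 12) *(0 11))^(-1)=(0 10 8 12 9 11)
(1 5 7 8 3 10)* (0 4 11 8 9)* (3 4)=(0 3 10 1 5 7 9)(4 11 8)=[3, 5, 2, 10, 11, 7, 6, 9, 4, 0, 1, 8]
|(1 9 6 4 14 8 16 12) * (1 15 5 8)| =5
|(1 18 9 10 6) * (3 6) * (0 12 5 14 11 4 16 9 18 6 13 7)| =|(18)(0 12 5 14 11 4 16 9 10 3 13 7)(1 6)| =12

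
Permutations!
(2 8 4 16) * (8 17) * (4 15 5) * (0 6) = (0 6)(2 17 8 15 5 4 16) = [6, 1, 17, 3, 16, 4, 0, 7, 15, 9, 10, 11, 12, 13, 14, 5, 2, 8]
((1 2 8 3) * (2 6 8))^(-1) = (1 3 8 6)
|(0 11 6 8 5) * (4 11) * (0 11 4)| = 4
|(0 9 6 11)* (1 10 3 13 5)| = 20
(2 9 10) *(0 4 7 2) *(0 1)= (0 4 7 2 9 10 1)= [4, 0, 9, 3, 7, 5, 6, 2, 8, 10, 1]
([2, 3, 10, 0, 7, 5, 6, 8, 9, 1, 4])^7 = (0 1 8 4 2 3 9 7 10)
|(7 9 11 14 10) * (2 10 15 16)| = 8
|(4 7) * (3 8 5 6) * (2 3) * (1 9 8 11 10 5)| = 6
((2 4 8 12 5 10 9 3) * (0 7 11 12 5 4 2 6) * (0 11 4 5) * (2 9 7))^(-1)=(0 8 4 7 10 5 12 11 6 3 9 2)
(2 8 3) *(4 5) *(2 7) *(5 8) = (2 5 4 8 3 7) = [0, 1, 5, 7, 8, 4, 6, 2, 3]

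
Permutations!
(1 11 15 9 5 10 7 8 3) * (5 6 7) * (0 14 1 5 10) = (0 14 1 11 15 9 6 7 8 3 5) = [14, 11, 2, 5, 4, 0, 7, 8, 3, 6, 10, 15, 12, 13, 1, 9]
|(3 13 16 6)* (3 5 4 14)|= 7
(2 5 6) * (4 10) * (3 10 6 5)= (2 3 10 4 6)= [0, 1, 3, 10, 6, 5, 2, 7, 8, 9, 4]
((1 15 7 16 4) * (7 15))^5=(1 7 16 4)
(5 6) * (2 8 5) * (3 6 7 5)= (2 8 3 6)(5 7)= [0, 1, 8, 6, 4, 7, 2, 5, 3]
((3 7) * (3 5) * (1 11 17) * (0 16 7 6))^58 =((0 16 7 5 3 6)(1 11 17))^58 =(0 3 7)(1 11 17)(5 16 6)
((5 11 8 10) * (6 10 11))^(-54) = ((5 6 10)(8 11))^(-54) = (11)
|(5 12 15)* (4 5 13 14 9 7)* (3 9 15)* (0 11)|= |(0 11)(3 9 7 4 5 12)(13 14 15)|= 6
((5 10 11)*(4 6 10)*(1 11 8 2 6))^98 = ((1 11 5 4)(2 6 10 8))^98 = (1 5)(2 10)(4 11)(6 8)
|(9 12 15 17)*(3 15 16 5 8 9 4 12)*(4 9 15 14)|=|(3 14 4 12 16 5 8 15 17 9)|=10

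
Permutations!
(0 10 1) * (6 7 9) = (0 10 1)(6 7 9) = [10, 0, 2, 3, 4, 5, 7, 9, 8, 6, 1]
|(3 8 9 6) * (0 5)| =4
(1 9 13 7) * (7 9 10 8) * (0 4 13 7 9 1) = (0 4 13 1 10 8 9 7) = [4, 10, 2, 3, 13, 5, 6, 0, 9, 7, 8, 11, 12, 1]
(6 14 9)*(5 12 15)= [0, 1, 2, 3, 4, 12, 14, 7, 8, 6, 10, 11, 15, 13, 9, 5]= (5 12 15)(6 14 9)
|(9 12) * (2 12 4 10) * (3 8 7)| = 15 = |(2 12 9 4 10)(3 8 7)|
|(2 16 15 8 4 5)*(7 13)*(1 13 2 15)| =20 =|(1 13 7 2 16)(4 5 15 8)|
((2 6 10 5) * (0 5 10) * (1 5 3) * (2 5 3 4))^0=((10)(0 4 2 6)(1 3))^0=(10)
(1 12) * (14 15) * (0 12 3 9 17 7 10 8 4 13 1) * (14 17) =(0 12)(1 3 9 14 15 17 7 10 8 4 13) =[12, 3, 2, 9, 13, 5, 6, 10, 4, 14, 8, 11, 0, 1, 15, 17, 16, 7]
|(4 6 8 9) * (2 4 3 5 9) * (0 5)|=4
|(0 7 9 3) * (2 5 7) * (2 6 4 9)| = 15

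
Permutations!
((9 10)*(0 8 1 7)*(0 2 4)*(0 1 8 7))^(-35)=((0 7 2 4 1)(9 10))^(-35)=(9 10)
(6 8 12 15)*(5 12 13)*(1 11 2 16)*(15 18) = (1 11 2 16)(5 12 18 15 6 8 13) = [0, 11, 16, 3, 4, 12, 8, 7, 13, 9, 10, 2, 18, 5, 14, 6, 1, 17, 15]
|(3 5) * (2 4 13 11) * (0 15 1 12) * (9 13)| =20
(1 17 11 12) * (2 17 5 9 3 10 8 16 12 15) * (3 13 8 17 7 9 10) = [0, 5, 7, 3, 4, 10, 6, 9, 16, 13, 17, 15, 1, 8, 14, 2, 12, 11] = (1 5 10 17 11 15 2 7 9 13 8 16 12)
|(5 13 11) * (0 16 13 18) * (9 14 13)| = |(0 16 9 14 13 11 5 18)| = 8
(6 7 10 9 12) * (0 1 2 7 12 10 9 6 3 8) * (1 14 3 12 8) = (0 14 3 1 2 7 9 10 6 8) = [14, 2, 7, 1, 4, 5, 8, 9, 0, 10, 6, 11, 12, 13, 3]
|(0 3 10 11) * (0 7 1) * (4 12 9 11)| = 9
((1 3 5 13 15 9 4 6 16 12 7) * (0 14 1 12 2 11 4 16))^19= (0 15 6 13 4 5 11 3 2 1 16 14 9)(7 12)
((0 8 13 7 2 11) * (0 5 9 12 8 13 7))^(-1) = (0 13)(2 7 8 12 9 5 11)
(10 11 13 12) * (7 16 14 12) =(7 16 14 12 10 11 13) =[0, 1, 2, 3, 4, 5, 6, 16, 8, 9, 11, 13, 10, 7, 12, 15, 14]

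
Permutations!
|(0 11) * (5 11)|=|(0 5 11)|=3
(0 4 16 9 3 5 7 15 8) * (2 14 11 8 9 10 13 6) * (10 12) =(0 4 16 12 10 13 6 2 14 11 8)(3 5 7 15 9) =[4, 1, 14, 5, 16, 7, 2, 15, 0, 3, 13, 8, 10, 6, 11, 9, 12]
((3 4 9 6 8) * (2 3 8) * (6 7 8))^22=(2 3 4 9 7 8 6)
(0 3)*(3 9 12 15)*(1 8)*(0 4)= (0 9 12 15 3 4)(1 8)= [9, 8, 2, 4, 0, 5, 6, 7, 1, 12, 10, 11, 15, 13, 14, 3]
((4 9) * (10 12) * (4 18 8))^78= (4 18)(8 9)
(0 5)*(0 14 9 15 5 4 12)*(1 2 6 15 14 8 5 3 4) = [1, 2, 6, 4, 12, 8, 15, 7, 5, 14, 10, 11, 0, 13, 9, 3] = (0 1 2 6 15 3 4 12)(5 8)(9 14)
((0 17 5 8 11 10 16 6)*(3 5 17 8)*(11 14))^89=(17)(0 16 11 8 6 10 14)(3 5)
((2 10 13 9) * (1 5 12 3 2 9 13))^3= (13)(1 3)(2 5)(10 12)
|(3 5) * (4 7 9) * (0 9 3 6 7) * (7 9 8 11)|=9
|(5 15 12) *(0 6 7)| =|(0 6 7)(5 15 12)| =3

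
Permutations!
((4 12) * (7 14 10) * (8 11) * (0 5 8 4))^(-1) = (0 12 4 11 8 5)(7 10 14)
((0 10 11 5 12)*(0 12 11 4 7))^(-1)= ((12)(0 10 4 7)(5 11))^(-1)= (12)(0 7 4 10)(5 11)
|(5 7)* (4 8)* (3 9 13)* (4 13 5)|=|(3 9 5 7 4 8 13)|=7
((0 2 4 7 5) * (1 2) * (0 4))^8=((0 1 2)(4 7 5))^8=(0 2 1)(4 5 7)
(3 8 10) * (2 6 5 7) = (2 6 5 7)(3 8 10) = [0, 1, 6, 8, 4, 7, 5, 2, 10, 9, 3]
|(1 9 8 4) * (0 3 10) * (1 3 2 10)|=|(0 2 10)(1 9 8 4 3)|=15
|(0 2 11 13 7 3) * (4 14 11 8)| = 9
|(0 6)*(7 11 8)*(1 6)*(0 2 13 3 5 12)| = |(0 1 6 2 13 3 5 12)(7 11 8)| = 24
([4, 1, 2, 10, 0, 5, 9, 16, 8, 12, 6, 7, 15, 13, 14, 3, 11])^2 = (3 6 12)(7 11 16)(9 15 10)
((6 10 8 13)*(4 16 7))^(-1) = (4 7 16)(6 13 8 10)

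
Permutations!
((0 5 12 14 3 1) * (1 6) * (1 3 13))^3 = (0 14)(1 12)(3 6)(5 13) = ((0 5 12 14 13 1)(3 6))^3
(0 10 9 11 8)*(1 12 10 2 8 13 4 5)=[2, 12, 8, 3, 5, 1, 6, 7, 0, 11, 9, 13, 10, 4]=(0 2 8)(1 12 10 9 11 13 4 5)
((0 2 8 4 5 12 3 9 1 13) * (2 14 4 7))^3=(0 5 9)(1 14 12)(3 13 4)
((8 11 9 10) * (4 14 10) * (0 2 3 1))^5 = ((0 2 3 1)(4 14 10 8 11 9))^5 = (0 2 3 1)(4 9 11 8 10 14)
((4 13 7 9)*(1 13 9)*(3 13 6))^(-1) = (1 7 13 3 6)(4 9)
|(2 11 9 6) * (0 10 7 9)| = |(0 10 7 9 6 2 11)| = 7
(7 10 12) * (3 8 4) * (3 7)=[0, 1, 2, 8, 7, 5, 6, 10, 4, 9, 12, 11, 3]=(3 8 4 7 10 12)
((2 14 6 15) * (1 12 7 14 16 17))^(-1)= ((1 12 7 14 6 15 2 16 17))^(-1)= (1 17 16 2 15 6 14 7 12)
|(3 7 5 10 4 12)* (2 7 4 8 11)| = |(2 7 5 10 8 11)(3 4 12)| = 6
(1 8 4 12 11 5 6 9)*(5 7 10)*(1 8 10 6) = (1 10 5)(4 12 11 7 6 9 8) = [0, 10, 2, 3, 12, 1, 9, 6, 4, 8, 5, 7, 11]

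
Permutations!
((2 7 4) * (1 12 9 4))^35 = ((1 12 9 4 2 7))^35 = (1 7 2 4 9 12)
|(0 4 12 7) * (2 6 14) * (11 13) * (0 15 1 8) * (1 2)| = |(0 4 12 7 15 2 6 14 1 8)(11 13)| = 10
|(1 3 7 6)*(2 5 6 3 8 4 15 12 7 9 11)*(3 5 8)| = |(1 3 9 11 2 8 4 15 12 7 5 6)| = 12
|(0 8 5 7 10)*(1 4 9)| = |(0 8 5 7 10)(1 4 9)| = 15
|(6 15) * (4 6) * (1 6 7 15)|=6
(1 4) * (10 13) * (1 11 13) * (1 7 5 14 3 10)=[0, 4, 2, 10, 11, 14, 6, 5, 8, 9, 7, 13, 12, 1, 3]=(1 4 11 13)(3 10 7 5 14)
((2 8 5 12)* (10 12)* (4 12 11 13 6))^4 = ((2 8 5 10 11 13 6 4 12))^4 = (2 11 12 10 4 5 6 8 13)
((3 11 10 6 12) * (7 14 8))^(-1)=((3 11 10 6 12)(7 14 8))^(-1)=(3 12 6 10 11)(7 8 14)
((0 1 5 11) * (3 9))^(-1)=((0 1 5 11)(3 9))^(-1)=(0 11 5 1)(3 9)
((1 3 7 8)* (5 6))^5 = (1 3 7 8)(5 6)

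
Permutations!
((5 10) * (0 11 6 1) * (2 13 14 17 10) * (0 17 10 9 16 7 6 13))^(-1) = (0 2 5 10 14 13 11)(1 6 7 16 9 17)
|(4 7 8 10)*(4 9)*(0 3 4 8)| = |(0 3 4 7)(8 10 9)| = 12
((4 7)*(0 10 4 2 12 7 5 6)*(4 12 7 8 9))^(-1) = ((0 10 12 8 9 4 5 6)(2 7))^(-1) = (0 6 5 4 9 8 12 10)(2 7)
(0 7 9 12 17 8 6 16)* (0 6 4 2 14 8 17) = (17)(0 7 9 12)(2 14 8 4)(6 16) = [7, 1, 14, 3, 2, 5, 16, 9, 4, 12, 10, 11, 0, 13, 8, 15, 6, 17]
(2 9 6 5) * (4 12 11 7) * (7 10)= (2 9 6 5)(4 12 11 10 7)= [0, 1, 9, 3, 12, 2, 5, 4, 8, 6, 7, 10, 11]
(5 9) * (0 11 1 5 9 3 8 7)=[11, 5, 2, 8, 4, 3, 6, 0, 7, 9, 10, 1]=(0 11 1 5 3 8 7)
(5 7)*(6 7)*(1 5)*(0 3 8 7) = (0 3 8 7 1 5 6) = [3, 5, 2, 8, 4, 6, 0, 1, 7]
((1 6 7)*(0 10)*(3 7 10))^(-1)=((0 3 7 1 6 10))^(-1)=(0 10 6 1 7 3)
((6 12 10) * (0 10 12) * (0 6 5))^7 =(12)(0 10 5)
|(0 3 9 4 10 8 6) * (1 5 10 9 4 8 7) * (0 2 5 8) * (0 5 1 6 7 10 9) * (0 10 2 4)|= 14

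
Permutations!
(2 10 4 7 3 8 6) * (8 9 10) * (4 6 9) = (2 8 9 10 6)(3 4 7) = [0, 1, 8, 4, 7, 5, 2, 3, 9, 10, 6]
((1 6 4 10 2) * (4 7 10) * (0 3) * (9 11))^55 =((0 3)(1 6 7 10 2)(9 11))^55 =(0 3)(9 11)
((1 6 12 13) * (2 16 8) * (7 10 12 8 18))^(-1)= ((1 6 8 2 16 18 7 10 12 13))^(-1)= (1 13 12 10 7 18 16 2 8 6)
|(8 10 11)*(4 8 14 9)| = 6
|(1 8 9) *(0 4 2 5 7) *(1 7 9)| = 6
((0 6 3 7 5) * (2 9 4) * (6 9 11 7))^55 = (0 5 7 11 2 4 9)(3 6)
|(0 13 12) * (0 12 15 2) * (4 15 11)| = 6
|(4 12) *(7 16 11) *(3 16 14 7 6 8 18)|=|(3 16 11 6 8 18)(4 12)(7 14)|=6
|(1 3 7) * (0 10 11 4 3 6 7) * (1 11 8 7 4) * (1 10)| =|(0 1 6 4 3)(7 11 10 8)| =20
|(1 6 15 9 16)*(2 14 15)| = 7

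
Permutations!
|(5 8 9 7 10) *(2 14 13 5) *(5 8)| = |(2 14 13 8 9 7 10)| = 7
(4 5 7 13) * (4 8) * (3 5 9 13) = (3 5 7)(4 9 13 8) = [0, 1, 2, 5, 9, 7, 6, 3, 4, 13, 10, 11, 12, 8]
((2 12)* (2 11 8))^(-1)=(2 8 11 12)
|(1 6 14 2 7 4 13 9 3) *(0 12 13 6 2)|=|(0 12 13 9 3 1 2 7 4 6 14)|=11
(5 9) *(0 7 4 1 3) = [7, 3, 2, 0, 1, 9, 6, 4, 8, 5] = (0 7 4 1 3)(5 9)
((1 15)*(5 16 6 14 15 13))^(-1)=(1 15 14 6 16 5 13)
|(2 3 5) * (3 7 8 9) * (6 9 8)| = |(2 7 6 9 3 5)| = 6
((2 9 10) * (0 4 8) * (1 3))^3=((0 4 8)(1 3)(2 9 10))^3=(10)(1 3)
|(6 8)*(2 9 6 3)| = 5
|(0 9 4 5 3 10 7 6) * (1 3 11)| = 10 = |(0 9 4 5 11 1 3 10 7 6)|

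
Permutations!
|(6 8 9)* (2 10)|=|(2 10)(6 8 9)|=6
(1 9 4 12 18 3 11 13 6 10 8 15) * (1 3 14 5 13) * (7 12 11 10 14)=(1 9 4 11)(3 10 8 15)(5 13 6 14)(7 12 18)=[0, 9, 2, 10, 11, 13, 14, 12, 15, 4, 8, 1, 18, 6, 5, 3, 16, 17, 7]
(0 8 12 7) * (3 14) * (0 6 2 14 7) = (0 8 12)(2 14 3 7 6) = [8, 1, 14, 7, 4, 5, 2, 6, 12, 9, 10, 11, 0, 13, 3]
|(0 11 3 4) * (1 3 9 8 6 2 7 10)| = |(0 11 9 8 6 2 7 10 1 3 4)| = 11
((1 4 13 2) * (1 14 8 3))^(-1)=(1 3 8 14 2 13 4)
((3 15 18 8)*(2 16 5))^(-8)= (18)(2 16 5)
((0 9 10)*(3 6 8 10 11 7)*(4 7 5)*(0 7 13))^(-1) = (0 13 4 5 11 9)(3 7 10 8 6)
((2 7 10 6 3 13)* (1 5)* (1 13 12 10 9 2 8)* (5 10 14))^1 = (1 10 6 3 12 14 5 13 8)(2 7 9)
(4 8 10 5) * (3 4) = (3 4 8 10 5) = [0, 1, 2, 4, 8, 3, 6, 7, 10, 9, 5]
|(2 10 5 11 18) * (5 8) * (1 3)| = |(1 3)(2 10 8 5 11 18)| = 6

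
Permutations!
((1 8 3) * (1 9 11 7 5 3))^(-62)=(3 7 9 5 11)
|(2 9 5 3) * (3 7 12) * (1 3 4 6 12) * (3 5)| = 3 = |(1 5 7)(2 9 3)(4 6 12)|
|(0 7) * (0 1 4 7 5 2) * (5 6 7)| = 7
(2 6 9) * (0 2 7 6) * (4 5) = [2, 1, 0, 3, 5, 4, 9, 6, 8, 7] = (0 2)(4 5)(6 9 7)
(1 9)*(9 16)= (1 16 9)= [0, 16, 2, 3, 4, 5, 6, 7, 8, 1, 10, 11, 12, 13, 14, 15, 9]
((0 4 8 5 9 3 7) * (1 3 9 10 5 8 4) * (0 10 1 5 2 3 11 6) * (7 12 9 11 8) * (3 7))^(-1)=(0 6 11 9 12 3 8 1 5)(2 10 7)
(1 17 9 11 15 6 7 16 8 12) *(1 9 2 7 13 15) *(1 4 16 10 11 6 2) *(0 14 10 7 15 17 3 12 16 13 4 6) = (0 14 10 11 6 4 13 17 1 3 12 9)(2 15)(8 16) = [14, 3, 15, 12, 13, 5, 4, 7, 16, 0, 11, 6, 9, 17, 10, 2, 8, 1]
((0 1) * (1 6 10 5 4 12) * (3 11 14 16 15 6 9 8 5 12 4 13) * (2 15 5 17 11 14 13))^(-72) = (0 16)(1 14)(2 8)(3 12)(5 9)(6 11)(10 13)(15 17)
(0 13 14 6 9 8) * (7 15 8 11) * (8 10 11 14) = (0 13 8)(6 9 14)(7 15 10 11) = [13, 1, 2, 3, 4, 5, 9, 15, 0, 14, 11, 7, 12, 8, 6, 10]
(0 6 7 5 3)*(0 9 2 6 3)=(0 3 9 2 6 7 5)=[3, 1, 6, 9, 4, 0, 7, 5, 8, 2]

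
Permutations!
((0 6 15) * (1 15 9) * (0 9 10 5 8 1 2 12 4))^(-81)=(0 9 5 4 15 10 12 1 6 2 8)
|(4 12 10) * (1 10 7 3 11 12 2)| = |(1 10 4 2)(3 11 12 7)| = 4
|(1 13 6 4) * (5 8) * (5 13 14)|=7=|(1 14 5 8 13 6 4)|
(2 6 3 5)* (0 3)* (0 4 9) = [3, 1, 6, 5, 9, 2, 4, 7, 8, 0] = (0 3 5 2 6 4 9)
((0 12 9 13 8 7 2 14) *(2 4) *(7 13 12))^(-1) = (0 14 2 4 7)(8 13)(9 12)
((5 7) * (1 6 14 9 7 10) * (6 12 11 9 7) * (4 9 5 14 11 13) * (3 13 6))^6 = ((1 12 6 11 5 10)(3 13 4 9)(7 14))^6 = (14)(3 4)(9 13)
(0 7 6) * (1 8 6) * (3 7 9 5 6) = [9, 8, 2, 7, 4, 6, 0, 1, 3, 5] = (0 9 5 6)(1 8 3 7)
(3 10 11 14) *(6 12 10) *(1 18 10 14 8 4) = (1 18 10 11 8 4)(3 6 12 14) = [0, 18, 2, 6, 1, 5, 12, 7, 4, 9, 11, 8, 14, 13, 3, 15, 16, 17, 10]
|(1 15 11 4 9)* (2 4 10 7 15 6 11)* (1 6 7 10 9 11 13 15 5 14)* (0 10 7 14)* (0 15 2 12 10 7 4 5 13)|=|(0 7 13 2 5 15 12 10 4 11 9 6)(1 14)|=12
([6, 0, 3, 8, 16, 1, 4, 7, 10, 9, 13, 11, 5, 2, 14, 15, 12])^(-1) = (0 1 5 12 16 4 6)(2 13 10 8 3)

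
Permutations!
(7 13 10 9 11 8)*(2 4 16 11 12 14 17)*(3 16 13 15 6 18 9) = [0, 1, 4, 16, 13, 5, 18, 15, 7, 12, 3, 8, 14, 10, 17, 6, 11, 2, 9] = (2 4 13 10 3 16 11 8 7 15 6 18 9 12 14 17)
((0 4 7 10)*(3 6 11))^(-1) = ((0 4 7 10)(3 6 11))^(-1) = (0 10 7 4)(3 11 6)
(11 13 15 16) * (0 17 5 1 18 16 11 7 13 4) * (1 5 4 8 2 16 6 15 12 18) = (0 17 4)(2 16 7 13 12 18 6 15 11 8) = [17, 1, 16, 3, 0, 5, 15, 13, 2, 9, 10, 8, 18, 12, 14, 11, 7, 4, 6]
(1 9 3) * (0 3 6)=[3, 9, 2, 1, 4, 5, 0, 7, 8, 6]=(0 3 1 9 6)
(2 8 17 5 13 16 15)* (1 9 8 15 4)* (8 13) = (1 9 13 16 4)(2 15)(5 8 17) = [0, 9, 15, 3, 1, 8, 6, 7, 17, 13, 10, 11, 12, 16, 14, 2, 4, 5]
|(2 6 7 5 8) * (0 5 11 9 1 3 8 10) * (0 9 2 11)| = |(0 5 10 9 1 3 8 11 2 6 7)| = 11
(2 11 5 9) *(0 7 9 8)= (0 7 9 2 11 5 8)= [7, 1, 11, 3, 4, 8, 6, 9, 0, 2, 10, 5]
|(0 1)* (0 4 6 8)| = 5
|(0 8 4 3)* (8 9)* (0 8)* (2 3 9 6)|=7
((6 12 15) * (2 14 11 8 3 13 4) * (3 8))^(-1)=((2 14 11 3 13 4)(6 12 15))^(-1)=(2 4 13 3 11 14)(6 15 12)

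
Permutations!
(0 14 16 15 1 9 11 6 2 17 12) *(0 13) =(0 14 16 15 1 9 11 6 2 17 12 13) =[14, 9, 17, 3, 4, 5, 2, 7, 8, 11, 10, 6, 13, 0, 16, 1, 15, 12]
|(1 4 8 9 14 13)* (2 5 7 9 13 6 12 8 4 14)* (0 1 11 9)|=12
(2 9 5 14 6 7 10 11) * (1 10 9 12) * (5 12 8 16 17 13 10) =(1 5 14 6 7 9 12)(2 8 16 17 13 10 11) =[0, 5, 8, 3, 4, 14, 7, 9, 16, 12, 11, 2, 1, 10, 6, 15, 17, 13]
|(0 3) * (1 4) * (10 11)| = 2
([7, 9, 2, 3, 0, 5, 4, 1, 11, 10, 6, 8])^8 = [7, 9, 2, 3, 0, 5, 4, 1, 8, 10, 6, 11]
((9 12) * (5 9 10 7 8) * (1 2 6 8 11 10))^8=(1 2 6 8 5 9 12)(7 10 11)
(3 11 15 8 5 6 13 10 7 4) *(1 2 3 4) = (1 2 3 11 15 8 5 6 13 10 7) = [0, 2, 3, 11, 4, 6, 13, 1, 5, 9, 7, 15, 12, 10, 14, 8]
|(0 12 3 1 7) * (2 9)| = 10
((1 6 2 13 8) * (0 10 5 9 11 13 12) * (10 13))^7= (13)(5 10 11 9)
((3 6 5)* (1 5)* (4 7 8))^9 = (8)(1 5 3 6)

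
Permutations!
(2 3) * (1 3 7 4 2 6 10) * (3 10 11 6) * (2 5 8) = (1 10)(2 7 4 5 8)(6 11) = [0, 10, 7, 3, 5, 8, 11, 4, 2, 9, 1, 6]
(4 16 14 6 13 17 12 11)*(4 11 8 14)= (4 16)(6 13 17 12 8 14)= [0, 1, 2, 3, 16, 5, 13, 7, 14, 9, 10, 11, 8, 17, 6, 15, 4, 12]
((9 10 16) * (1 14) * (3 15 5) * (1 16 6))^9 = ((1 14 16 9 10 6)(3 15 5))^9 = (1 9)(6 16)(10 14)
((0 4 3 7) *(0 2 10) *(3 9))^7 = (10)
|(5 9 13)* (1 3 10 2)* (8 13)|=|(1 3 10 2)(5 9 8 13)|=4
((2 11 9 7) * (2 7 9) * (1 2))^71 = ((1 2 11))^71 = (1 11 2)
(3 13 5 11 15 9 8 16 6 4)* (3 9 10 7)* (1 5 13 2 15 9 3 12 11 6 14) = (1 5 6 4 3 2 15 10 7 12 11 9 8 16 14) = [0, 5, 15, 2, 3, 6, 4, 12, 16, 8, 7, 9, 11, 13, 1, 10, 14]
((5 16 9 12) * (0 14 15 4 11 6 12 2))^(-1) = (0 2 9 16 5 12 6 11 4 15 14) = ((0 14 15 4 11 6 12 5 16 9 2))^(-1)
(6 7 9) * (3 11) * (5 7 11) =(3 5 7 9 6 11) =[0, 1, 2, 5, 4, 7, 11, 9, 8, 6, 10, 3]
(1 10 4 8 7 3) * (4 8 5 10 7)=(1 7 3)(4 5 10 8)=[0, 7, 2, 1, 5, 10, 6, 3, 4, 9, 8]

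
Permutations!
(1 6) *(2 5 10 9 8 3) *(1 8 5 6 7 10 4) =(1 7 10 9 5 4)(2 6 8 3) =[0, 7, 6, 2, 1, 4, 8, 10, 3, 5, 9]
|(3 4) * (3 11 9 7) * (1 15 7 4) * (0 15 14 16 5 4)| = |(0 15 7 3 1 14 16 5 4 11 9)| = 11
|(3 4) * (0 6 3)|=4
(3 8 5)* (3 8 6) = (3 6)(5 8) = [0, 1, 2, 6, 4, 8, 3, 7, 5]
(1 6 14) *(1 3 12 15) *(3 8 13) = (1 6 14 8 13 3 12 15) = [0, 6, 2, 12, 4, 5, 14, 7, 13, 9, 10, 11, 15, 3, 8, 1]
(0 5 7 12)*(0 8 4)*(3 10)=(0 5 7 12 8 4)(3 10)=[5, 1, 2, 10, 0, 7, 6, 12, 4, 9, 3, 11, 8]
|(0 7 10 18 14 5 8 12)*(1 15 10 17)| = 11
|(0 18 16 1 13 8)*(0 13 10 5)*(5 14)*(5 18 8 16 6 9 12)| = 12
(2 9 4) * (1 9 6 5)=(1 9 4 2 6 5)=[0, 9, 6, 3, 2, 1, 5, 7, 8, 4]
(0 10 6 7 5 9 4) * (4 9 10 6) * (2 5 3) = (0 6 7 3 2 5 10 4) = [6, 1, 5, 2, 0, 10, 7, 3, 8, 9, 4]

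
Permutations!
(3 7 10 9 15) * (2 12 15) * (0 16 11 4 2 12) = (0 16 11 4 2)(3 7 10 9 12 15) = [16, 1, 0, 7, 2, 5, 6, 10, 8, 12, 9, 4, 15, 13, 14, 3, 11]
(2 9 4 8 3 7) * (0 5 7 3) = [5, 1, 9, 3, 8, 7, 6, 2, 0, 4] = (0 5 7 2 9 4 8)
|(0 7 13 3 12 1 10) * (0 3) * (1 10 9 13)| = |(0 7 1 9 13)(3 12 10)| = 15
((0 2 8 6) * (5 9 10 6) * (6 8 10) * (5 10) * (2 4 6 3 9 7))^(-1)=(0 6 4)(2 7 5)(3 9)(8 10)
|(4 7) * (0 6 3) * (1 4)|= |(0 6 3)(1 4 7)|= 3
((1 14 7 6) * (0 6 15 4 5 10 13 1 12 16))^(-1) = (0 16 12 6)(1 13 10 5 4 15 7 14)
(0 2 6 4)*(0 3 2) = (2 6 4 3) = [0, 1, 6, 2, 3, 5, 4]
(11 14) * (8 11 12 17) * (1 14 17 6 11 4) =[0, 14, 2, 3, 1, 5, 11, 7, 4, 9, 10, 17, 6, 13, 12, 15, 16, 8] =(1 14 12 6 11 17 8 4)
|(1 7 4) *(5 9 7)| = 5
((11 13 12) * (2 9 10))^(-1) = (2 10 9)(11 12 13)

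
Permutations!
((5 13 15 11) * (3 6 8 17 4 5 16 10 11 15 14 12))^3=(3 17 13)(4 14 6)(5 12 8)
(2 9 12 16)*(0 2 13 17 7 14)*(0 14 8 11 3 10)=[2, 1, 9, 10, 4, 5, 6, 8, 11, 12, 0, 3, 16, 17, 14, 15, 13, 7]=(0 2 9 12 16 13 17 7 8 11 3 10)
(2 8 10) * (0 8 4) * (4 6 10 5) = (0 8 5 4)(2 6 10) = [8, 1, 6, 3, 0, 4, 10, 7, 5, 9, 2]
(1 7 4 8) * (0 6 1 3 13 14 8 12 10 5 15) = [6, 7, 2, 13, 12, 15, 1, 4, 3, 9, 5, 11, 10, 14, 8, 0] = (0 6 1 7 4 12 10 5 15)(3 13 14 8)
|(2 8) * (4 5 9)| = |(2 8)(4 5 9)| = 6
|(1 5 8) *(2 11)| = |(1 5 8)(2 11)| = 6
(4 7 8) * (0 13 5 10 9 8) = (0 13 5 10 9 8 4 7) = [13, 1, 2, 3, 7, 10, 6, 0, 4, 8, 9, 11, 12, 5]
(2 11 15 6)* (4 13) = (2 11 15 6)(4 13) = [0, 1, 11, 3, 13, 5, 2, 7, 8, 9, 10, 15, 12, 4, 14, 6]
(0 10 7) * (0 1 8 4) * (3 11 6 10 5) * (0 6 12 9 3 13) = [5, 8, 2, 11, 6, 13, 10, 1, 4, 3, 7, 12, 9, 0] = (0 5 13)(1 8 4 6 10 7)(3 11 12 9)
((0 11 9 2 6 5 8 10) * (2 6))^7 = (11)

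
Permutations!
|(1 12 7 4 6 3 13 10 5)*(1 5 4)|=15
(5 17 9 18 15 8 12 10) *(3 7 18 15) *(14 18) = (3 7 14 18)(5 17 9 15 8 12 10) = [0, 1, 2, 7, 4, 17, 6, 14, 12, 15, 5, 11, 10, 13, 18, 8, 16, 9, 3]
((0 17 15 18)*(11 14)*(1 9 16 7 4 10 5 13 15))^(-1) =((0 17 1 9 16 7 4 10 5 13 15 18)(11 14))^(-1) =(0 18 15 13 5 10 4 7 16 9 1 17)(11 14)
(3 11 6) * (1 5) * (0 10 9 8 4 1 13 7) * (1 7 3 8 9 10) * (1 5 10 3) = (0 5 13 1 10 3 11 6 8 4 7) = [5, 10, 2, 11, 7, 13, 8, 0, 4, 9, 3, 6, 12, 1]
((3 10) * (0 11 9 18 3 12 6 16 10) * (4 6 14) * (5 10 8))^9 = (0 3 18 9 11)(4 6 16 8 5 10 12 14)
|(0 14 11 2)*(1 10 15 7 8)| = |(0 14 11 2)(1 10 15 7 8)| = 20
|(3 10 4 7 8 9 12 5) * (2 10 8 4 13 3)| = 8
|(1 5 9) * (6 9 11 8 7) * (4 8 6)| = 15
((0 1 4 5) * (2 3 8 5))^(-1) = (0 5 8 3 2 4 1)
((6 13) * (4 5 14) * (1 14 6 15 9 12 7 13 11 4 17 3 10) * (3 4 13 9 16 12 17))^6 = ((1 14 3 10)(4 5 6 11 13 15 16 12 7 9 17))^6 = (1 3)(4 16 5 12 6 7 11 9 13 17 15)(10 14)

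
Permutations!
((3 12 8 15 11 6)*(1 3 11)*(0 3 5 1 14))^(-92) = ((0 3 12 8 15 14)(1 5)(6 11))^(-92) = (0 15 12)(3 14 8)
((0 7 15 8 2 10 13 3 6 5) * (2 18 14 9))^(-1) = ((0 7 15 8 18 14 9 2 10 13 3 6 5))^(-1) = (0 5 6 3 13 10 2 9 14 18 8 15 7)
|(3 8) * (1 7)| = |(1 7)(3 8)| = 2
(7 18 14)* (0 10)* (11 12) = (0 10)(7 18 14)(11 12) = [10, 1, 2, 3, 4, 5, 6, 18, 8, 9, 0, 12, 11, 13, 7, 15, 16, 17, 14]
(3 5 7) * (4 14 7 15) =(3 5 15 4 14 7) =[0, 1, 2, 5, 14, 15, 6, 3, 8, 9, 10, 11, 12, 13, 7, 4]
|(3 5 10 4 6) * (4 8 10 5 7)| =4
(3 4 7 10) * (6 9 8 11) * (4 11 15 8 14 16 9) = (3 11 6 4 7 10)(8 15)(9 14 16) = [0, 1, 2, 11, 7, 5, 4, 10, 15, 14, 3, 6, 12, 13, 16, 8, 9]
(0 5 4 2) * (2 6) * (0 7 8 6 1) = (0 5 4 1)(2 7 8 6) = [5, 0, 7, 3, 1, 4, 2, 8, 6]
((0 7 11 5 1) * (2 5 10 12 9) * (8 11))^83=((0 7 8 11 10 12 9 2 5 1))^83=(0 11 9 1 8 12 5 7 10 2)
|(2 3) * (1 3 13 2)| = 2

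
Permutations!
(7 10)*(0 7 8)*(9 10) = [7, 1, 2, 3, 4, 5, 6, 9, 0, 10, 8] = (0 7 9 10 8)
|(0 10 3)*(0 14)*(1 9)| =4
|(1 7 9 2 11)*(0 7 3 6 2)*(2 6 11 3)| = |(0 7 9)(1 2 3 11)| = 12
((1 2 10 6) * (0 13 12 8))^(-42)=((0 13 12 8)(1 2 10 6))^(-42)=(0 12)(1 10)(2 6)(8 13)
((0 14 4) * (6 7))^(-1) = (0 4 14)(6 7)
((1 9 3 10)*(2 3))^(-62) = (1 3 9 10 2)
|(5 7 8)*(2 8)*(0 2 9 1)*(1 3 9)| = |(0 2 8 5 7 1)(3 9)| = 6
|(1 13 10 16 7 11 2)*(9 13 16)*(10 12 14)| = 5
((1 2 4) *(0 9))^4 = ((0 9)(1 2 4))^4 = (9)(1 2 4)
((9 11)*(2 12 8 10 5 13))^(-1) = ((2 12 8 10 5 13)(9 11))^(-1) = (2 13 5 10 8 12)(9 11)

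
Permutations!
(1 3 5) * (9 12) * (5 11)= (1 3 11 5)(9 12)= [0, 3, 2, 11, 4, 1, 6, 7, 8, 12, 10, 5, 9]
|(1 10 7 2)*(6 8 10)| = |(1 6 8 10 7 2)| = 6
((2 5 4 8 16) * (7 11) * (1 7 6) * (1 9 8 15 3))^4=(1 9 5)(2 3 6)(4 7 8)(11 16 15)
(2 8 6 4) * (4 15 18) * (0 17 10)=[17, 1, 8, 3, 2, 5, 15, 7, 6, 9, 0, 11, 12, 13, 14, 18, 16, 10, 4]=(0 17 10)(2 8 6 15 18 4)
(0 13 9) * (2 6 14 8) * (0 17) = (0 13 9 17)(2 6 14 8) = [13, 1, 6, 3, 4, 5, 14, 7, 2, 17, 10, 11, 12, 9, 8, 15, 16, 0]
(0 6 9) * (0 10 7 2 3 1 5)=[6, 5, 3, 1, 4, 0, 9, 2, 8, 10, 7]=(0 6 9 10 7 2 3 1 5)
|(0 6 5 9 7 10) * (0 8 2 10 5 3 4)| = 12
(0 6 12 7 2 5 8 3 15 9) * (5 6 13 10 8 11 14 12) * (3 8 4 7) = (0 13 10 4 7 2 6 5 11 14 12 3 15 9) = [13, 1, 6, 15, 7, 11, 5, 2, 8, 0, 4, 14, 3, 10, 12, 9]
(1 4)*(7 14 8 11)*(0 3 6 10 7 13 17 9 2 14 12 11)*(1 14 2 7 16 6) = (0 3 1 4 14 8)(6 10 16)(7 12 11 13 17 9) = [3, 4, 2, 1, 14, 5, 10, 12, 0, 7, 16, 13, 11, 17, 8, 15, 6, 9]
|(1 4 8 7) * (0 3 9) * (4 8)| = 3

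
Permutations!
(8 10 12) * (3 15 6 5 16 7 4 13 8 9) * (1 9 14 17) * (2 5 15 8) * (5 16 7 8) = [0, 9, 16, 5, 13, 7, 15, 4, 10, 3, 12, 11, 14, 2, 17, 6, 8, 1] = (1 9 3 5 7 4 13 2 16 8 10 12 14 17)(6 15)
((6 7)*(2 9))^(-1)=((2 9)(6 7))^(-1)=(2 9)(6 7)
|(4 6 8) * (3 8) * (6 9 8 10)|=3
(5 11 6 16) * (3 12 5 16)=(16)(3 12 5 11 6)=[0, 1, 2, 12, 4, 11, 3, 7, 8, 9, 10, 6, 5, 13, 14, 15, 16]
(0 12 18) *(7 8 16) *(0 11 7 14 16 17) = (0 12 18 11 7 8 17)(14 16) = [12, 1, 2, 3, 4, 5, 6, 8, 17, 9, 10, 7, 18, 13, 16, 15, 14, 0, 11]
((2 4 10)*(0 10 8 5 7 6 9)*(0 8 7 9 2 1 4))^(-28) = (10)(5 8 9)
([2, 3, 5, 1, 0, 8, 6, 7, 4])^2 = [5, 1, 8, 3, 2, 4, 6, 7, 0]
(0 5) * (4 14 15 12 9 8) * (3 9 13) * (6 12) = (0 5)(3 9 8 4 14 15 6 12 13) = [5, 1, 2, 9, 14, 0, 12, 7, 4, 8, 10, 11, 13, 3, 15, 6]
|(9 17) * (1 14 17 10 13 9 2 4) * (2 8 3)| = 21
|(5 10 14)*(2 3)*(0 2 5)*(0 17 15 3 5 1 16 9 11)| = |(0 2 5 10 14 17 15 3 1 16 9 11)| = 12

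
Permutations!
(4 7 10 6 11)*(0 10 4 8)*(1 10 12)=(0 12 1 10 6 11 8)(4 7)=[12, 10, 2, 3, 7, 5, 11, 4, 0, 9, 6, 8, 1]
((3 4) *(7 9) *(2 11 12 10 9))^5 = ((2 11 12 10 9 7)(3 4))^5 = (2 7 9 10 12 11)(3 4)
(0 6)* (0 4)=[6, 1, 2, 3, 0, 5, 4]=(0 6 4)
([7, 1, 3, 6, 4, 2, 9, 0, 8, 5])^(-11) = [7, 1, 5, 2, 4, 9, 3, 0, 8, 6]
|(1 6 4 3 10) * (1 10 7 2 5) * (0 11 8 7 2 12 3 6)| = 18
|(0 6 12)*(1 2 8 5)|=12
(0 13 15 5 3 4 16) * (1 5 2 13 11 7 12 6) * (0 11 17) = (0 17)(1 5 3 4 16 11 7 12 6)(2 13 15) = [17, 5, 13, 4, 16, 3, 1, 12, 8, 9, 10, 7, 6, 15, 14, 2, 11, 0]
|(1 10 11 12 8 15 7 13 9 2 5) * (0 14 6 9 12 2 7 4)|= |(0 14 6 9 7 13 12 8 15 4)(1 10 11 2 5)|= 10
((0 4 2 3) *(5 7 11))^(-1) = (0 3 2 4)(5 11 7)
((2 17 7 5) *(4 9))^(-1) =((2 17 7 5)(4 9))^(-1) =(2 5 7 17)(4 9)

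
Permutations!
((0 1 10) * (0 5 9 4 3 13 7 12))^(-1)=((0 1 10 5 9 4 3 13 7 12))^(-1)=(0 12 7 13 3 4 9 5 10 1)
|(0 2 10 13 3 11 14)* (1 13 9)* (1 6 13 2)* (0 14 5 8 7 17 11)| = 40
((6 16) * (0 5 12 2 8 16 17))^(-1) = (0 17 6 16 8 2 12 5) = ((0 5 12 2 8 16 6 17))^(-1)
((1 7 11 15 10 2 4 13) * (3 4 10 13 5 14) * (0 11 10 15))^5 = ((0 11)(1 7 10 2 15 13)(3 4 5 14))^5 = (0 11)(1 13 15 2 10 7)(3 4 5 14)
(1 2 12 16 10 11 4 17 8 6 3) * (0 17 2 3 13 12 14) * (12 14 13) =(0 17 8 6 12 16 10 11 4 2 13 14)(1 3) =[17, 3, 13, 1, 2, 5, 12, 7, 6, 9, 11, 4, 16, 14, 0, 15, 10, 8]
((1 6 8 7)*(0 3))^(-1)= ((0 3)(1 6 8 7))^(-1)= (0 3)(1 7 8 6)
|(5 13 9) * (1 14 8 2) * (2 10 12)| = 6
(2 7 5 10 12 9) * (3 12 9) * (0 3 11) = (0 3 12 11)(2 7 5 10 9) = [3, 1, 7, 12, 4, 10, 6, 5, 8, 2, 9, 0, 11]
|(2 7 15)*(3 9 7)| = 5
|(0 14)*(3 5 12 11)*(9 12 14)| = 7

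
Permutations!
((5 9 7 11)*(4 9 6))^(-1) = ((4 9 7 11 5 6))^(-1) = (4 6 5 11 7 9)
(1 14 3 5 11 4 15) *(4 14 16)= (1 16 4 15)(3 5 11 14)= [0, 16, 2, 5, 15, 11, 6, 7, 8, 9, 10, 14, 12, 13, 3, 1, 4]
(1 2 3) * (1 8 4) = (1 2 3 8 4) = [0, 2, 3, 8, 1, 5, 6, 7, 4]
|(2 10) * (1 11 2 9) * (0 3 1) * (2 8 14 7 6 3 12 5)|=|(0 12 5 2 10 9)(1 11 8 14 7 6 3)|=42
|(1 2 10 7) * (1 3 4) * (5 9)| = 6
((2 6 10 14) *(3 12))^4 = ((2 6 10 14)(3 12))^4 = (14)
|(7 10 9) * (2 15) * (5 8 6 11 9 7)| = 10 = |(2 15)(5 8 6 11 9)(7 10)|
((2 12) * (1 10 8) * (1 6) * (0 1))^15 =((0 1 10 8 6)(2 12))^15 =(2 12)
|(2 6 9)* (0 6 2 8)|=4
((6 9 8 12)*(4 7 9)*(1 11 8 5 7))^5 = (1 4 6 12 8 11)(5 9 7)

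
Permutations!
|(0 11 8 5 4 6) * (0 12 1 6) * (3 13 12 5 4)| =12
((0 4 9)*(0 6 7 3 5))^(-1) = ((0 4 9 6 7 3 5))^(-1) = (0 5 3 7 6 9 4)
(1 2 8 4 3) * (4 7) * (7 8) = (8)(1 2 7 4 3) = [0, 2, 7, 1, 3, 5, 6, 4, 8]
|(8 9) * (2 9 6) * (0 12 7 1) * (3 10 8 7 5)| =11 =|(0 12 5 3 10 8 6 2 9 7 1)|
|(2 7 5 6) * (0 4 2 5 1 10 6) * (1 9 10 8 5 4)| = 12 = |(0 1 8 5)(2 7 9 10 6 4)|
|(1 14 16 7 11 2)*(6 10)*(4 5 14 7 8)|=20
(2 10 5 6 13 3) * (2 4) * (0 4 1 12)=[4, 12, 10, 1, 2, 6, 13, 7, 8, 9, 5, 11, 0, 3]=(0 4 2 10 5 6 13 3 1 12)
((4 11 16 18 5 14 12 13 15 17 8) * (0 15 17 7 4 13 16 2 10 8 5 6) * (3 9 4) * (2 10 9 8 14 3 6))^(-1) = (0 6 7 15)(2 18 16 12 14 10 11 4 9)(3 5 17 13 8) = ((0 15 7 6)(2 9 4 11 10 14 12 16 18)(3 8 13 17 5))^(-1)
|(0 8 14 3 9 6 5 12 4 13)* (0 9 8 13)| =|(0 13 9 6 5 12 4)(3 8 14)| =21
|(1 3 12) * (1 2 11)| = 5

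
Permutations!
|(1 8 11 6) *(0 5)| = |(0 5)(1 8 11 6)| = 4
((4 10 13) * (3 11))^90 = (13)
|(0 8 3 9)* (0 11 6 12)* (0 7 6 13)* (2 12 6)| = 6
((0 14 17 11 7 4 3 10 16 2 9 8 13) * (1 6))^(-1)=(0 13 8 9 2 16 10 3 4 7 11 17 14)(1 6)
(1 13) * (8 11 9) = (1 13)(8 11 9) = [0, 13, 2, 3, 4, 5, 6, 7, 11, 8, 10, 9, 12, 1]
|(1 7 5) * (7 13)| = 4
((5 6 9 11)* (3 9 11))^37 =(3 9)(5 6 11)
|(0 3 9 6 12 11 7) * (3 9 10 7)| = |(0 9 6 12 11 3 10 7)| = 8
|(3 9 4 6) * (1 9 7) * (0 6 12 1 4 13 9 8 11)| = |(0 6 3 7 4 12 1 8 11)(9 13)| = 18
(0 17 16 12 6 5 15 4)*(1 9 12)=(0 17 16 1 9 12 6 5 15 4)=[17, 9, 2, 3, 0, 15, 5, 7, 8, 12, 10, 11, 6, 13, 14, 4, 1, 16]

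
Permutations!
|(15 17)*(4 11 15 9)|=5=|(4 11 15 17 9)|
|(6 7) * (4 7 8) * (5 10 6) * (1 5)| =|(1 5 10 6 8 4 7)| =7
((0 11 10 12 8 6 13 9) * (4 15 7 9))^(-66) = ((0 11 10 12 8 6 13 4 15 7 9))^(-66) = (15)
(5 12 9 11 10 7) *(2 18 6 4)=(2 18 6 4)(5 12 9 11 10 7)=[0, 1, 18, 3, 2, 12, 4, 5, 8, 11, 7, 10, 9, 13, 14, 15, 16, 17, 6]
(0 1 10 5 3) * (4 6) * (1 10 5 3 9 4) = (0 10 3)(1 5 9 4 6) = [10, 5, 2, 0, 6, 9, 1, 7, 8, 4, 3]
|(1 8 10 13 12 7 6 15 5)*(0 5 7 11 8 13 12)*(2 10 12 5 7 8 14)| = 13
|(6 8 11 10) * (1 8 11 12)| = 3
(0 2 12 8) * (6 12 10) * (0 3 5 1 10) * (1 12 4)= [2, 10, 0, 5, 1, 12, 4, 7, 3, 9, 6, 11, 8]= (0 2)(1 10 6 4)(3 5 12 8)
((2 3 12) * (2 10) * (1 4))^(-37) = (1 4)(2 10 12 3)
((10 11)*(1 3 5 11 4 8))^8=(1 3 5 11 10 4 8)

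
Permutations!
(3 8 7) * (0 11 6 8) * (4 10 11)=(0 4 10 11 6 8 7 3)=[4, 1, 2, 0, 10, 5, 8, 3, 7, 9, 11, 6]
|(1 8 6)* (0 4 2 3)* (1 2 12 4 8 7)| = 10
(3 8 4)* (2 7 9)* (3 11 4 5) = [0, 1, 7, 8, 11, 3, 6, 9, 5, 2, 10, 4] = (2 7 9)(3 8 5)(4 11)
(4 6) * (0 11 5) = (0 11 5)(4 6) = [11, 1, 2, 3, 6, 0, 4, 7, 8, 9, 10, 5]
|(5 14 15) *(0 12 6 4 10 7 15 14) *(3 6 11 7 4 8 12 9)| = |(0 9 3 6 8 12 11 7 15 5)(4 10)| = 10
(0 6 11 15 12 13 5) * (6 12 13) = (0 12 6 11 15 13 5) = [12, 1, 2, 3, 4, 0, 11, 7, 8, 9, 10, 15, 6, 5, 14, 13]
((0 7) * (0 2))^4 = (0 7 2)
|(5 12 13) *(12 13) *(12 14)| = 2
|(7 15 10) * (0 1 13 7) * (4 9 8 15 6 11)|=|(0 1 13 7 6 11 4 9 8 15 10)|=11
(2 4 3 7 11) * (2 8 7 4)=(3 4)(7 11 8)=[0, 1, 2, 4, 3, 5, 6, 11, 7, 9, 10, 8]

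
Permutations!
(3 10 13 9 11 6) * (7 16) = (3 10 13 9 11 6)(7 16) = [0, 1, 2, 10, 4, 5, 3, 16, 8, 11, 13, 6, 12, 9, 14, 15, 7]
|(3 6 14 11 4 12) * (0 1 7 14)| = |(0 1 7 14 11 4 12 3 6)| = 9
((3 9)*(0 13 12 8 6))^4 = (0 6 8 12 13)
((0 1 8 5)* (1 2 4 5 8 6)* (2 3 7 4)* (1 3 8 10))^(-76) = (0 3 8 7 10 4 1 5 6)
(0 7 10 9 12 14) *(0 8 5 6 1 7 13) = (0 13)(1 7 10 9 12 14 8 5 6) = [13, 7, 2, 3, 4, 6, 1, 10, 5, 12, 9, 11, 14, 0, 8]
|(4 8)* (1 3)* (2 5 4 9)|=10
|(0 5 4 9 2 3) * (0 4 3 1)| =7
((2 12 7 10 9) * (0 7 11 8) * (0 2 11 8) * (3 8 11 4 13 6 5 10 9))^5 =(0 6 2 9 10 11 13 8 7 5 12 4 3)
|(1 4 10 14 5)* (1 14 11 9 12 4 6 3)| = |(1 6 3)(4 10 11 9 12)(5 14)| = 30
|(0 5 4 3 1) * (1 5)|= 6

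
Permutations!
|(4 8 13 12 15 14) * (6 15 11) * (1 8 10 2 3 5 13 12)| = |(1 8 12 11 6 15 14 4 10 2 3 5 13)| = 13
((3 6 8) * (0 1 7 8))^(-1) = ((0 1 7 8 3 6))^(-1) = (0 6 3 8 7 1)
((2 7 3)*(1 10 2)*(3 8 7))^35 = ((1 10 2 3)(7 8))^35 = (1 3 2 10)(7 8)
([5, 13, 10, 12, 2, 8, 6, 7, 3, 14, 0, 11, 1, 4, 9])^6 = (14)(0 13 8 2 12)(1 5 4 3 10)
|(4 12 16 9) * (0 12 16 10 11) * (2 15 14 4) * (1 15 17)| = |(0 12 10 11)(1 15 14 4 16 9 2 17)| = 8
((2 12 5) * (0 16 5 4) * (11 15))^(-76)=((0 16 5 2 12 4)(11 15))^(-76)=(0 5 12)(2 4 16)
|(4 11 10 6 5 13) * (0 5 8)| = 8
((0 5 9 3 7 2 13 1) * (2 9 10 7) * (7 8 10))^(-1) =(0 1 13 2 3 9 7 5)(8 10)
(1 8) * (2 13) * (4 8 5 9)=[0, 5, 13, 3, 8, 9, 6, 7, 1, 4, 10, 11, 12, 2]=(1 5 9 4 8)(2 13)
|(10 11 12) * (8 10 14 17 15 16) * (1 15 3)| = |(1 15 16 8 10 11 12 14 17 3)| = 10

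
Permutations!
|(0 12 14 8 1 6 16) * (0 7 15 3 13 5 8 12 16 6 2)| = |(0 16 7 15 3 13 5 8 1 2)(12 14)| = 10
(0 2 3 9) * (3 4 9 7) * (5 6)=(0 2 4 9)(3 7)(5 6)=[2, 1, 4, 7, 9, 6, 5, 3, 8, 0]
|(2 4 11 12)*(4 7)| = 5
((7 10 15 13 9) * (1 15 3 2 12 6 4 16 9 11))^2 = (1 13)(2 6 16 7 3 12 4 9 10)(11 15)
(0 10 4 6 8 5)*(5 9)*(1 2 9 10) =(0 1 2 9 5)(4 6 8 10) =[1, 2, 9, 3, 6, 0, 8, 7, 10, 5, 4]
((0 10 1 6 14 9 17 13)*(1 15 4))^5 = (0 6)(1 13)(4 17)(9 15)(10 14) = ((0 10 15 4 1 6 14 9 17 13))^5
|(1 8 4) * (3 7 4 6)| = 6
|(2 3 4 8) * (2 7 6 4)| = 4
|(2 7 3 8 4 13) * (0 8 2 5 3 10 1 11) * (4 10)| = |(0 8 10 1 11)(2 7 4 13 5 3)| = 30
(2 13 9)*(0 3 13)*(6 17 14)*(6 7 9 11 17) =(0 3 13 11 17 14 7 9 2) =[3, 1, 0, 13, 4, 5, 6, 9, 8, 2, 10, 17, 12, 11, 7, 15, 16, 14]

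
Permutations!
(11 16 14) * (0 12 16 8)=(0 12 16 14 11 8)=[12, 1, 2, 3, 4, 5, 6, 7, 0, 9, 10, 8, 16, 13, 11, 15, 14]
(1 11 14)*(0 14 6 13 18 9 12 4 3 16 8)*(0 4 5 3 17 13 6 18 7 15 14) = (1 11 18 9 12 5 3 16 8 4 17 13 7 15 14) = [0, 11, 2, 16, 17, 3, 6, 15, 4, 12, 10, 18, 5, 7, 1, 14, 8, 13, 9]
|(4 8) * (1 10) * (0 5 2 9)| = 4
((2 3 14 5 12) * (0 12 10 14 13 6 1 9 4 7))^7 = ((0 12 2 3 13 6 1 9 4 7)(5 10 14))^7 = (0 9 13 12 4 6 2 7 1 3)(5 10 14)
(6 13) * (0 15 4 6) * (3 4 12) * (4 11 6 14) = (0 15 12 3 11 6 13)(4 14) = [15, 1, 2, 11, 14, 5, 13, 7, 8, 9, 10, 6, 3, 0, 4, 12]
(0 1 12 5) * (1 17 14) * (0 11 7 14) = (0 17)(1 12 5 11 7 14) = [17, 12, 2, 3, 4, 11, 6, 14, 8, 9, 10, 7, 5, 13, 1, 15, 16, 0]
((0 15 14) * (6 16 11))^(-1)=((0 15 14)(6 16 11))^(-1)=(0 14 15)(6 11 16)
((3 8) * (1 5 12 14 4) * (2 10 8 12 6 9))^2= (1 6 2 8 12 4 5 9 10 3 14)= ((1 5 6 9 2 10 8 3 12 14 4))^2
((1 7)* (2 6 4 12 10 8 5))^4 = (2 10 6 8 4 5 12)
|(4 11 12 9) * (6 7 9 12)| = 5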